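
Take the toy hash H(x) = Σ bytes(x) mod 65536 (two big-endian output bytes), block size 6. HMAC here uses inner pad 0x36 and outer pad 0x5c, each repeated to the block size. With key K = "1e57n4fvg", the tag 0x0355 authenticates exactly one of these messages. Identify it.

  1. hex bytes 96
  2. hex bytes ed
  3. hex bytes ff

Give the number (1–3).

2

Key "1e57n4fvg" = 31 65 35 37 6e 34 66 76 67 is 9 bytes > B = 6, so hash it first: H(key) = 02 e7, then zero-pad to 6 bytes: K' = 02 e7 00 00 00 00.
K' ⊕ ipad = 34 d1 36 36 36 36; K' ⊕ opad = 5e bb 5c 5c 5c 5c.
m1: inner = H(34 d1 36 36 36 36 96) = 02 73; tag = H(5e bb 5c 5c 5c 5c 02 73) = 02fe
m2: inner = H(34 d1 36 36 36 36 ed) = 02 ca; tag = H(5e bb 5c 5c 5c 5c 02 ca) = 0355 ← matches
m3: inner = H(34 d1 36 36 36 36 ff) = 02 dc; tag = H(5e bb 5c 5c 5c 5c 02 dc) = 0367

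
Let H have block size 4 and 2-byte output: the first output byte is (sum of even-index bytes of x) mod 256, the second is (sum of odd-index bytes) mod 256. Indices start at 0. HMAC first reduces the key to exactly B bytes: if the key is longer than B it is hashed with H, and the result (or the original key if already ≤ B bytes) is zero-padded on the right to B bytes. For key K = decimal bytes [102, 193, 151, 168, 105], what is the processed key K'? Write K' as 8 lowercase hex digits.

|K| = 5 > B = 4, so first hash the key.
H(K): even-index sum = 358 mod 256 = 102; odd-index sum = 361 mod 256 = 105 → 66 69.
Zero-pad H(K) = 66 69 to 4 bytes: K' = 66 69 00 00.

66690000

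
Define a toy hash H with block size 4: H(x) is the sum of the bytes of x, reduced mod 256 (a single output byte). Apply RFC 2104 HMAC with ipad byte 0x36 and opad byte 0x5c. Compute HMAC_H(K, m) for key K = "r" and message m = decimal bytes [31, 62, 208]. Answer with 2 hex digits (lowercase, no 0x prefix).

55

Key "r" = 72 is 1 byte ≤ B = 4; zero-pad to 4 bytes: K' = 72 00 00 00.
K' ⊕ ipad = 44 36 36 36.  K' ⊕ opad = 2e 5c 5c 5c.
Inner input = (K'⊕ipad) ∥ m = 44 36 36 36 ∥ 1f 3e d0.
Inner hash: sum = 68+54+54+54+31+62+208 = 531; mod 256 = 19 → 13.
Outer input = (K'⊕opad) ∥ inner = 2e 5c 5c 5c ∥ 13.
Outer hash (tag): sum = 46+92+92+92+19 = 341; mod 256 = 85 → 55.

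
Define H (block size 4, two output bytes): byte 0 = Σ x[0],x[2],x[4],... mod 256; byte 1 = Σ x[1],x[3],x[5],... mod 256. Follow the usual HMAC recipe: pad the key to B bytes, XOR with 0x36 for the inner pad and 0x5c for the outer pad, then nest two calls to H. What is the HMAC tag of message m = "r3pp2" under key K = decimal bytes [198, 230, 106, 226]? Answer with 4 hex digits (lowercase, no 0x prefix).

30bf

Key decimal bytes [198, 230, 106, 226] = c6 e6 6a e2 is exactly B = 4 bytes: K' = c6 e6 6a e2.
K' ⊕ ipad = f0 d0 5c d4.  K' ⊕ opad = 9a ba 36 be.
Inner input = (K'⊕ipad) ∥ m = f0 d0 5c d4 ∥ 72 33 70 70 32.
Inner hash: even-index sum = 608 mod 256 = 96; odd-index sum = 583 mod 256 = 71 → 60 47.
Outer input = (K'⊕opad) ∥ inner = 9a ba 36 be ∥ 60 47.
Outer hash (tag): even-index sum = 304 mod 256 = 48; odd-index sum = 447 mod 256 = 191 → 30 bf.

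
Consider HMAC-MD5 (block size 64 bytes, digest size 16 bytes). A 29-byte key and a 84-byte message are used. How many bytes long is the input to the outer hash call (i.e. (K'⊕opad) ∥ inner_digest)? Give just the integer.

80

Key is 29 ≤ 64 bytes, zero-padded: |K'| = 64.
Outer input = (K'⊕opad) ∥ H(inner) → 64 + 16 = 80 bytes.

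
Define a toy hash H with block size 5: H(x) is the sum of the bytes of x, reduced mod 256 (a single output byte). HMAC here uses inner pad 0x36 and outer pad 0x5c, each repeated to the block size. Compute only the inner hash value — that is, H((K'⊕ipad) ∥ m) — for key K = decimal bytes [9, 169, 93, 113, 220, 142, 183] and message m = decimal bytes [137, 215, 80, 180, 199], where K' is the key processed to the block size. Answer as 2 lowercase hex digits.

Key decimal bytes [9, 169, 93, 113, 220, 142, 183] = 09 a9 5d 71 dc 8e b7 is 7 bytes > B = 5, so hash it first: H(key) = a1, then zero-pad to 5 bytes: K' = a1 00 00 00 00.
K' ⊕ ipad = 97 36 36 36 36.
Inner input = 97 36 36 36 36 ∥ 89 d7 50 b4 c7.
Inner hash: sum = 151+54+54+54+54+137+215+80+180+199 = 1178; mod 256 = 154 → 9a.

9a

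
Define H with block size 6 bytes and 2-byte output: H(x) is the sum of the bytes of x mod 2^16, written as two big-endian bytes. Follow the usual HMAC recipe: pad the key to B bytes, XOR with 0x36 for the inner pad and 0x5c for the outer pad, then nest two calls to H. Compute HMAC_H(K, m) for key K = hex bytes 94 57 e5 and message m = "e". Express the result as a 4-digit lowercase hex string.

Key hex bytes 94 57 e5 is 3 bytes ≤ B = 6; zero-pad to 6 bytes: K' = 94 57 e5 00 00 00.
K' ⊕ ipad = a2 61 d3 36 36 36.  K' ⊕ opad = c8 0b b9 5c 5c 5c.
Inner input = (K'⊕ipad) ∥ m = a2 61 d3 36 36 36 ∥ 65.
Inner hash: sum = 162+97+211+54+54+54+101 = 733 → 02 dd.
Outer input = (K'⊕opad) ∥ inner = c8 0b b9 5c 5c 5c ∥ 02 dd.
Outer hash (tag): sum = 200+11+185+92+92+92+2+221 = 895 → 03 7f.

037f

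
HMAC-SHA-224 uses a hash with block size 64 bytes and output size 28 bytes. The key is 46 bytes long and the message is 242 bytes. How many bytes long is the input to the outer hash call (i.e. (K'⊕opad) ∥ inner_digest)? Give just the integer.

92

Key is 46 ≤ 64 bytes, zero-padded: |K'| = 64.
Outer input = (K'⊕opad) ∥ H(inner) → 64 + 28 = 92 bytes.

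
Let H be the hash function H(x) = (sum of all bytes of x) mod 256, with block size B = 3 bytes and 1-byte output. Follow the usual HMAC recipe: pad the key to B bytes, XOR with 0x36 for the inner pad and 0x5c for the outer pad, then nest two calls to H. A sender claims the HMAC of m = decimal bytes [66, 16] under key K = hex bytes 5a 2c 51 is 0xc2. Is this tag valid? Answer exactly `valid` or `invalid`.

Key hex bytes 5a 2c 51 is exactly B = 3 bytes: K' = 5a 2c 51.
K' ⊕ ipad = 6c 1a 67; K' ⊕ opad = 06 70 0d.
Inner hash: sum = 108+26+103+66+16 = 319; mod 256 = 63 → 3f.
Outer hash (recomputed tag): sum = 6+112+13+63 = 194 → c2.
Recomputed tag = c2; claimed = c2 → match.

valid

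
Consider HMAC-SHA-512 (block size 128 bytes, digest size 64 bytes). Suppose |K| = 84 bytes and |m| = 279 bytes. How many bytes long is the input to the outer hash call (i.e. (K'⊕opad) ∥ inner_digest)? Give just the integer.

Key is 84 ≤ 128 bytes, zero-padded: |K'| = 128.
Outer input = (K'⊕opad) ∥ H(inner) → 128 + 64 = 192 bytes.

192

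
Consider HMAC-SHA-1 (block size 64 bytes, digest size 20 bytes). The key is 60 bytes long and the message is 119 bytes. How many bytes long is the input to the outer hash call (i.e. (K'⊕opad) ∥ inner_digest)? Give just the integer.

Key is 60 ≤ 64 bytes, zero-padded: |K'| = 64.
Outer input = (K'⊕opad) ∥ H(inner) → 64 + 20 = 84 bytes.

84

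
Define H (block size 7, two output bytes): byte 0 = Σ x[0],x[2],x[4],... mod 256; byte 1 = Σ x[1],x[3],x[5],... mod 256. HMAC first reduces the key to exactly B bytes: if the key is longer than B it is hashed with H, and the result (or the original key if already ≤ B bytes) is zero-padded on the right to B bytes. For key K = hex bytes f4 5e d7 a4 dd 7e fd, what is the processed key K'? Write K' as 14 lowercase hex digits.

Key hex bytes f4 5e d7 a4 dd 7e fd is exactly B = 7 bytes: K' = f4 5e d7 a4 dd 7e fd.

f45ed7a4dd7efd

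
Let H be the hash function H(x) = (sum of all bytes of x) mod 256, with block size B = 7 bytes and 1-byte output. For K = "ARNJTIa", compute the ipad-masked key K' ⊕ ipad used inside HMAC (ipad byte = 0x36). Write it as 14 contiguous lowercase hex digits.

7764787c627f57

Key "ARNJTIa" = 41 52 4e 4a 54 49 61 is exactly B = 7 bytes: K' = 41 52 4e 4a 54 49 61.
XOR each byte with 0x36: 41⊕36=77, 52⊕36=64, 4e⊕36=78, 4a⊕36=7c, 54⊕36=62, 49⊕36=7f, 61⊕36=57.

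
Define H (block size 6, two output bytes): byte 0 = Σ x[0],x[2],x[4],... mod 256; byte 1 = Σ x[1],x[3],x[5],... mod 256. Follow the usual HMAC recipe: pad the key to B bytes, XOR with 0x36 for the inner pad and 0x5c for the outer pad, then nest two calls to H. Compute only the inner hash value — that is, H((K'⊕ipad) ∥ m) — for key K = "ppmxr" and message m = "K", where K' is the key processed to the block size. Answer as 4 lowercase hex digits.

30ca

Key "ppmxr" = 70 70 6d 78 72 is 5 bytes ≤ B = 6; zero-pad to 6 bytes: K' = 70 70 6d 78 72 00.
K' ⊕ ipad = 46 46 5b 4e 44 36.
Inner input = 46 46 5b 4e 44 36 ∥ 4b.
Inner hash: even-index sum = 304 mod 256 = 48; odd-index sum = 202 mod 256 = 202 → 30 ca.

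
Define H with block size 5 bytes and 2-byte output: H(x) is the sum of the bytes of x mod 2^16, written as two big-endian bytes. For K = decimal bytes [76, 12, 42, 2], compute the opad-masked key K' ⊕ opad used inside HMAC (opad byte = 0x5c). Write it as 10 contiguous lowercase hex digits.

Key decimal bytes [76, 12, 42, 2] = 4c 0c 2a 02 is 4 bytes ≤ B = 5; zero-pad to 5 bytes: K' = 4c 0c 2a 02 00.
XOR each byte with 0x5c: 4c⊕5c=10, 0c⊕5c=50, 2a⊕5c=76, 02⊕5c=5e, 00⊕5c=5c.

1050765e5c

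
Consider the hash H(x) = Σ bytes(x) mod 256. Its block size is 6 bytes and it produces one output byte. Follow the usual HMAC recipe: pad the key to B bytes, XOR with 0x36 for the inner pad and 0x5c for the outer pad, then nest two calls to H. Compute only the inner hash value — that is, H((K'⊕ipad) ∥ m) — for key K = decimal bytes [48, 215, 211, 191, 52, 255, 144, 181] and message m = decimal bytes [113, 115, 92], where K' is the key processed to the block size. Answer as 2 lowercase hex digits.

Key decimal bytes [48, 215, 211, 191, 52, 255, 144, 181] = 30 d7 d3 bf 34 ff 90 b5 is 8 bytes > B = 6, so hash it first: H(key) = 11, then zero-pad to 6 bytes: K' = 11 00 00 00 00 00.
K' ⊕ ipad = 27 36 36 36 36 36.
Inner input = 27 36 36 36 36 36 ∥ 71 73 5c.
Inner hash: sum = 39+54+54+54+54+54+113+115+92 = 629; mod 256 = 117 → 75.

75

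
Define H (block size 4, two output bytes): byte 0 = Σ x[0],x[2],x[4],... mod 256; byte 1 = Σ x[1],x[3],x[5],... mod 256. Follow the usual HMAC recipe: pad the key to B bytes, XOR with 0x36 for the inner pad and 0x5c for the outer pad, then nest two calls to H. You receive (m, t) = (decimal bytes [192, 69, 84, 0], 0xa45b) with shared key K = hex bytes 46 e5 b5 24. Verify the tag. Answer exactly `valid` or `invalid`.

Key hex bytes 46 e5 b5 24 is exactly B = 4 bytes: K' = 46 e5 b5 24.
K' ⊕ ipad = 70 d3 83 12; K' ⊕ opad = 1a b9 e9 78.
Inner hash: even-index sum = 519 mod 256 = 7; odd-index sum = 298 mod 256 = 42 → 07 2a.
Outer hash (recomputed tag): even-index sum = 266 mod 256 = 10; odd-index sum = 347 mod 256 = 91 → 0a 5b.
Recomputed tag = 0a5b; claimed = a45b → mismatch.

invalid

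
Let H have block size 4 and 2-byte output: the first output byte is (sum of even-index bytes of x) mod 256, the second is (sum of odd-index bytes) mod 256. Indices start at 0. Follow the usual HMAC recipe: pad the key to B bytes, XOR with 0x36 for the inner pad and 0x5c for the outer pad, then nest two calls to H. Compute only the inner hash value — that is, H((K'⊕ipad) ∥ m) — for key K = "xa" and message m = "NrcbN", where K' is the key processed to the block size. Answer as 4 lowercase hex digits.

8361

Key "xa" = 78 61 is 2 bytes ≤ B = 4; zero-pad to 4 bytes: K' = 78 61 00 00.
K' ⊕ ipad = 4e 57 36 36.
Inner input = 4e 57 36 36 ∥ 4e 72 63 62 4e.
Inner hash: even-index sum = 387 mod 256 = 131; odd-index sum = 353 mod 256 = 97 → 83 61.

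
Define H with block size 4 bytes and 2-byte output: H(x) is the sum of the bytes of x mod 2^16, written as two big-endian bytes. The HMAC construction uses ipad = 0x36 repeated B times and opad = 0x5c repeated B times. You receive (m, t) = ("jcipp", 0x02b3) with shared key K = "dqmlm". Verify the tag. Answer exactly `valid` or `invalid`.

Key "dqmlm" = 64 71 6d 6c 6d is 5 bytes > B = 4, so hash it first: H(key) = 02 1b, then zero-pad to 4 bytes: K' = 02 1b 00 00.
K' ⊕ ipad = 34 2d 36 36; K' ⊕ opad = 5e 47 5c 5c.
Inner hash: sum = 52+45+54+54+106+99+105+112+112 = 739 → 02 e3.
Outer hash (recomputed tag): sum = 94+71+92+92+2+227 = 578 → 02 42.
Recomputed tag = 0242; claimed = 02b3 → mismatch.

invalid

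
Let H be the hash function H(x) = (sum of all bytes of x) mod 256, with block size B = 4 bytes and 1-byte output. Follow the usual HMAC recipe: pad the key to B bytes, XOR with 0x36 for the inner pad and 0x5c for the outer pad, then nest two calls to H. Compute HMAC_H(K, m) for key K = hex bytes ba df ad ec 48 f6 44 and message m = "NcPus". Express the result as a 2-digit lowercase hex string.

Key hex bytes ba df ad ec 48 f6 44 is 7 bytes > B = 4, so hash it first: H(key) = b4, then zero-pad to 4 bytes: K' = b4 00 00 00.
K' ⊕ ipad = 82 36 36 36.  K' ⊕ opad = e8 5c 5c 5c.
Inner input = (K'⊕ipad) ∥ m = 82 36 36 36 ∥ 4e 63 50 75 73.
Inner hash: sum = 130+54+54+54+78+99+80+117+115 = 781; mod 256 = 13 → 0d.
Outer input = (K'⊕opad) ∥ inner = e8 5c 5c 5c ∥ 0d.
Outer hash (tag): sum = 232+92+92+92+13 = 521; mod 256 = 9 → 09.

09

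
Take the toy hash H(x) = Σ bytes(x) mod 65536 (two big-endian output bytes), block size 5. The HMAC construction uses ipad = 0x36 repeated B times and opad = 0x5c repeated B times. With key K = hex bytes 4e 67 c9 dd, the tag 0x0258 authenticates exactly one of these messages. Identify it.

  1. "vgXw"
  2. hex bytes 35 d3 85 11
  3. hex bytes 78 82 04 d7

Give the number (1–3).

1

Key hex bytes 4e 67 c9 dd is 4 bytes ≤ B = 5; zero-pad to 5 bytes: K' = 4e 67 c9 dd 00.
K' ⊕ ipad = 78 51 ff eb 36; K' ⊕ opad = 12 3b 95 81 5c.
m1: inner = H(78 51 ff eb 36 76 67 58 77) = 04 95; tag = H(12 3b 95 81 5c 04 95) = 0258 ← matches
m2: inner = H(78 51 ff eb 36 35 d3 85 11) = 04 87; tag = H(12 3b 95 81 5c 04 87) = 024a
m3: inner = H(78 51 ff eb 36 78 82 04 d7) = 04 be; tag = H(12 3b 95 81 5c 04 be) = 0281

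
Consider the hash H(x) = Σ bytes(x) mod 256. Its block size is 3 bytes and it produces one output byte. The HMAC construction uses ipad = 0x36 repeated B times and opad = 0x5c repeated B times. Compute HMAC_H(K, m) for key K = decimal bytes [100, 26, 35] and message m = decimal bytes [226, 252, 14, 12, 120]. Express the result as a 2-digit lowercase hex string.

Key decimal bytes [100, 26, 35] = 64 1a 23 is exactly B = 3 bytes: K' = 64 1a 23.
K' ⊕ ipad = 52 2c 15.  K' ⊕ opad = 38 46 7f.
Inner input = (K'⊕ipad) ∥ m = 52 2c 15 ∥ e2 fc 0e 0c 78.
Inner hash: sum = 82+44+21+226+252+14+12+120 = 771; mod 256 = 3 → 03.
Outer input = (K'⊕opad) ∥ inner = 38 46 7f ∥ 03.
Outer hash (tag): sum = 56+70+127+3 = 256; mod 256 = 0 → 00.

00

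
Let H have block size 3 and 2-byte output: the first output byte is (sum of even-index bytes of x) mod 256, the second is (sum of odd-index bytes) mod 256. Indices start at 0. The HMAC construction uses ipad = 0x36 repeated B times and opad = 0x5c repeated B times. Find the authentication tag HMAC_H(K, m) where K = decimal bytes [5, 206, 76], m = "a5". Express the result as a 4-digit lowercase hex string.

c274

Key decimal bytes [5, 206, 76] = 05 ce 4c is exactly B = 3 bytes: K' = 05 ce 4c.
K' ⊕ ipad = 33 f8 7a.  K' ⊕ opad = 59 92 10.
Inner input = (K'⊕ipad) ∥ m = 33 f8 7a ∥ 61 35.
Inner hash: even-index sum = 226 mod 256 = 226; odd-index sum = 345 mod 256 = 89 → e2 59.
Outer input = (K'⊕opad) ∥ inner = 59 92 10 ∥ e2 59.
Outer hash (tag): even-index sum = 194 mod 256 = 194; odd-index sum = 372 mod 256 = 116 → c2 74.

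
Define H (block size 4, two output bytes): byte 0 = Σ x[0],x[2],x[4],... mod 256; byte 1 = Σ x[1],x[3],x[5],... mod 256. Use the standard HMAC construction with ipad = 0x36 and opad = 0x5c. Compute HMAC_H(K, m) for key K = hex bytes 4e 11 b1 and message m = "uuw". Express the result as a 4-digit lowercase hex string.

Key hex bytes 4e 11 b1 is 3 bytes ≤ B = 4; zero-pad to 4 bytes: K' = 4e 11 b1 00.
K' ⊕ ipad = 78 27 87 36.  K' ⊕ opad = 12 4d ed 5c.
Inner input = (K'⊕ipad) ∥ m = 78 27 87 36 ∥ 75 75 77.
Inner hash: even-index sum = 491 mod 256 = 235; odd-index sum = 210 mod 256 = 210 → eb d2.
Outer input = (K'⊕opad) ∥ inner = 12 4d ed 5c ∥ eb d2.
Outer hash (tag): even-index sum = 490 mod 256 = 234; odd-index sum = 379 mod 256 = 123 → ea 7b.

ea7b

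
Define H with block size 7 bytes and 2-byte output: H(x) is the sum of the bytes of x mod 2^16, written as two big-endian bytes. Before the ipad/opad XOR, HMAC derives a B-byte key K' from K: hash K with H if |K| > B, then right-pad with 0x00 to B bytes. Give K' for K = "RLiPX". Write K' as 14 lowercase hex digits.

524c6950580000

Key "RLiPX" = 52 4c 69 50 58 is 5 bytes ≤ B = 7; zero-pad to 7 bytes: K' = 52 4c 69 50 58 00 00.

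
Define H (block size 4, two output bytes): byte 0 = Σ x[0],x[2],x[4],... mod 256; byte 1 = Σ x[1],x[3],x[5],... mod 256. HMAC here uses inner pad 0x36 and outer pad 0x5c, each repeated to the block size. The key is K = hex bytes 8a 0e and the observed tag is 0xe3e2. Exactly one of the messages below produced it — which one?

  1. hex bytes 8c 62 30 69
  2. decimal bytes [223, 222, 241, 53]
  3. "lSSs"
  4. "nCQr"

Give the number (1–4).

3

Key hex bytes 8a 0e is 2 bytes ≤ B = 4; zero-pad to 4 bytes: K' = 8a 0e 00 00.
K' ⊕ ipad = bc 38 36 36; K' ⊕ opad = d6 52 5c 5c.
m1: inner = H(bc 38 36 36 8c 62 30 69) = ae 39; tag = H(d6 52 5c 5c ae 39) = e0e7
m2: inner = H(bc 38 36 36 df de f1 35) = c2 81; tag = H(d6 52 5c 5c c2 81) = f42f
m3: inner = H(bc 38 36 36 6c 53 53 73) = b1 34; tag = H(d6 52 5c 5c b1 34) = e3e2 ← matches
m4: inner = H(bc 38 36 36 6e 43 51 72) = b1 23; tag = H(d6 52 5c 5c b1 23) = e3d1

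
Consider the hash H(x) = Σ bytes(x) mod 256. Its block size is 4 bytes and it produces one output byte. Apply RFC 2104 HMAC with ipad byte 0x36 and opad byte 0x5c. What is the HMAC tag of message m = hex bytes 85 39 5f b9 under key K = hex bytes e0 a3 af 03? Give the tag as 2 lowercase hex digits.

Key hex bytes e0 a3 af 03 is exactly B = 4 bytes: K' = e0 a3 af 03.
K' ⊕ ipad = d6 95 99 35.  K' ⊕ opad = bc ff f3 5f.
Inner input = (K'⊕ipad) ∥ m = d6 95 99 35 ∥ 85 39 5f b9.
Inner hash: sum = 214+149+153+53+133+57+95+185 = 1039; mod 256 = 15 → 0f.
Outer input = (K'⊕opad) ∥ inner = bc ff f3 5f ∥ 0f.
Outer hash (tag): sum = 188+255+243+95+15 = 796; mod 256 = 28 → 1c.

1c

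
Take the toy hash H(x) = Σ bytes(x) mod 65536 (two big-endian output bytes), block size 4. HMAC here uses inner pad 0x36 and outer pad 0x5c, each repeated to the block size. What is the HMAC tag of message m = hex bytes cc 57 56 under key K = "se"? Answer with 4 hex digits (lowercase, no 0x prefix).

019f

Key "se" = 73 65 is 2 bytes ≤ B = 4; zero-pad to 4 bytes: K' = 73 65 00 00.
K' ⊕ ipad = 45 53 36 36.  K' ⊕ opad = 2f 39 5c 5c.
Inner input = (K'⊕ipad) ∥ m = 45 53 36 36 ∥ cc 57 56.
Inner hash: sum = 69+83+54+54+204+87+86 = 637 → 02 7d.
Outer input = (K'⊕opad) ∥ inner = 2f 39 5c 5c ∥ 02 7d.
Outer hash (tag): sum = 47+57+92+92+2+125 = 415 → 01 9f.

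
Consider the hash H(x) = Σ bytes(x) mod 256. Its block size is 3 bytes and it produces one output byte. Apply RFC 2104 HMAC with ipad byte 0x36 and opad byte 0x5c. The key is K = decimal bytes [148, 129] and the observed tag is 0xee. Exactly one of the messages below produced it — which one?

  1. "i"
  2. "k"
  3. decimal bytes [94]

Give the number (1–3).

Key decimal bytes [148, 129] = 94 81 is 2 bytes ≤ B = 3; zero-pad to 3 bytes: K' = 94 81 00.
K' ⊕ ipad = a2 b7 36; K' ⊕ opad = c8 dd 5c.
m1: inner = H(a2 b7 36 69) = f8; tag = H(c8 dd 5c f8) = f9
m2: inner = H(a2 b7 36 6b) = fa; tag = H(c8 dd 5c fa) = fb
m3: inner = H(a2 b7 36 5e) = ed; tag = H(c8 dd 5c ed) = ee ← matches

3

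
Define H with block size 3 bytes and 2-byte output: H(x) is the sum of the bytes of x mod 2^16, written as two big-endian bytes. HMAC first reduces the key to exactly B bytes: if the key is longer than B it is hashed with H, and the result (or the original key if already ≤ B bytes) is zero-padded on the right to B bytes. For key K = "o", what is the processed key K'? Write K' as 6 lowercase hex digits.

6f0000

Key "o" = 6f is 1 byte ≤ B = 3; zero-pad to 3 bytes: K' = 6f 00 00.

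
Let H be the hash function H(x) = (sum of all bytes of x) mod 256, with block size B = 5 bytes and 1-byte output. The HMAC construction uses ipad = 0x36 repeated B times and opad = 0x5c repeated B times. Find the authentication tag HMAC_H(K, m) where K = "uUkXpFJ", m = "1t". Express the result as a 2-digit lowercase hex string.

79

Key "uUkXpFJ" = 75 55 6b 58 70 46 4a is 7 bytes > B = 5, so hash it first: H(key) = 8d, then zero-pad to 5 bytes: K' = 8d 00 00 00 00.
K' ⊕ ipad = bb 36 36 36 36.  K' ⊕ opad = d1 5c 5c 5c 5c.
Inner input = (K'⊕ipad) ∥ m = bb 36 36 36 36 ∥ 31 74.
Inner hash: sum = 187+54+54+54+54+49+116 = 568; mod 256 = 56 → 38.
Outer input = (K'⊕opad) ∥ inner = d1 5c 5c 5c 5c ∥ 38.
Outer hash (tag): sum = 209+92+92+92+92+56 = 633; mod 256 = 121 → 79.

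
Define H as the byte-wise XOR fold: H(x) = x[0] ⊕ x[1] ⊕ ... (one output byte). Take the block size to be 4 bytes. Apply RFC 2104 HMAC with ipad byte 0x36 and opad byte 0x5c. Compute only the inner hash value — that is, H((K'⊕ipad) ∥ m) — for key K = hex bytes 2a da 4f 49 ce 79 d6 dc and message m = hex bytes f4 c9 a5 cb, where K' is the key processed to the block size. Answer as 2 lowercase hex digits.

18

Key hex bytes 2a da 4f 49 ce 79 d6 dc is 8 bytes > B = 4, so hash it first: H(key) = 4b, then zero-pad to 4 bytes: K' = 4b 00 00 00.
K' ⊕ ipad = 7d 36 36 36.
Inner input = 7d 36 36 36 ∥ f4 c9 a5 cb.
Inner hash: XOR 7d⊕36⊕36⊕36⊕f4⊕c9⊕a5⊕cb = 18.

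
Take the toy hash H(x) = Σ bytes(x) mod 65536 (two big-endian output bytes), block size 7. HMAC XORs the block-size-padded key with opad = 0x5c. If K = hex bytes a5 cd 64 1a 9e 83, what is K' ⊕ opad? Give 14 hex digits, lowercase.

Key hex bytes a5 cd 64 1a 9e 83 is 6 bytes ≤ B = 7; zero-pad to 7 bytes: K' = a5 cd 64 1a 9e 83 00.
XOR each byte with 0x5c: a5⊕5c=f9, cd⊕5c=91, 64⊕5c=38, 1a⊕5c=46, 9e⊕5c=c2, 83⊕5c=df, 00⊕5c=5c.

f9913846c2df5c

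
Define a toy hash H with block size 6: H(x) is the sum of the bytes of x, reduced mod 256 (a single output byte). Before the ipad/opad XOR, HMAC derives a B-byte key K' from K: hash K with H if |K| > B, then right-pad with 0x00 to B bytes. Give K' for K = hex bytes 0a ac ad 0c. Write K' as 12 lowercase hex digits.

Key hex bytes 0a ac ad 0c is 4 bytes ≤ B = 6; zero-pad to 6 bytes: K' = 0a ac ad 0c 00 00.

0aacad0c0000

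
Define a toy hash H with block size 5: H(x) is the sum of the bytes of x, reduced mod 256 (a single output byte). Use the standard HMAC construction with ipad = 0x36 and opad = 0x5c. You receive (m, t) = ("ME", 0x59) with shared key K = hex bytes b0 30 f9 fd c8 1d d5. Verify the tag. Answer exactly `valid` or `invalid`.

invalid

Key hex bytes b0 30 f9 fd c8 1d d5 is 7 bytes > B = 5, so hash it first: H(key) = 90, then zero-pad to 5 bytes: K' = 90 00 00 00 00.
K' ⊕ ipad = a6 36 36 36 36; K' ⊕ opad = cc 5c 5c 5c 5c.
Inner hash: sum = 166+54+54+54+54+77+69 = 528; mod 256 = 16 → 10.
Outer hash (recomputed tag): sum = 204+92+92+92+92+16 = 588; mod 256 = 76 → 4c.
Recomputed tag = 4c; claimed = 59 → mismatch.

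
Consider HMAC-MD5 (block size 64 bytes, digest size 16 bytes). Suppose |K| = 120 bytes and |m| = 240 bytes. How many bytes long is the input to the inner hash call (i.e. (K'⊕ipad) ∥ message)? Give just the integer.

304

Key is 120 > 64 bytes, so it is hashed to 16 bytes then zero-padded to 64: |K'| = 64.
Inner input = (K'⊕ipad) ∥ m → 64 + 240 = 304 bytes.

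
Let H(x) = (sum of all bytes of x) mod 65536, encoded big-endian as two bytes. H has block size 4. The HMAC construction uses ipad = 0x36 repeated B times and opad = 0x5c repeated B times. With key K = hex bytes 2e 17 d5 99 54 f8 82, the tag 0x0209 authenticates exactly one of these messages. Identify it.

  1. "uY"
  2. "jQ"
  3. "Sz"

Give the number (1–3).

Key hex bytes 2e 17 d5 99 54 f8 82 is 7 bytes > B = 4, so hash it first: H(key) = 03 81, then zero-pad to 4 bytes: K' = 03 81 00 00.
K' ⊕ ipad = 35 b7 36 36; K' ⊕ opad = 5f dd 5c 5c.
m1: inner = H(35 b7 36 36 75 59) = 02 26; tag = H(5f dd 5c 5c 02 26) = 021c
m2: inner = H(35 b7 36 36 6a 51) = 02 13; tag = H(5f dd 5c 5c 02 13) = 0209 ← matches
m3: inner = H(35 b7 36 36 53 7a) = 02 25; tag = H(5f dd 5c 5c 02 25) = 021b

2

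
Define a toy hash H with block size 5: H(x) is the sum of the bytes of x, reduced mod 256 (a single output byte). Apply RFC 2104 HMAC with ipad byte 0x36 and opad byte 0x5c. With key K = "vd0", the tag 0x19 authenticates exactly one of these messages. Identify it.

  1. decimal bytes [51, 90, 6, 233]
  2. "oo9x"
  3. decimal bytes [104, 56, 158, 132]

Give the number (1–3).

2

Key "vd0" = 76 64 30 is 3 bytes ≤ B = 5; zero-pad to 5 bytes: K' = 76 64 30 00 00.
K' ⊕ ipad = 40 52 06 36 36; K' ⊕ opad = 2a 38 6c 5c 5c.
m1: inner = H(40 52 06 36 36 33 5a 06 e9) = 80; tag = H(2a 38 6c 5c 5c 80) = 06
m2: inner = H(40 52 06 36 36 6f 6f 39 78) = 93; tag = H(2a 38 6c 5c 5c 93) = 19 ← matches
m3: inner = H(40 52 06 36 36 68 38 9e 84) = c6; tag = H(2a 38 6c 5c 5c c6) = 4c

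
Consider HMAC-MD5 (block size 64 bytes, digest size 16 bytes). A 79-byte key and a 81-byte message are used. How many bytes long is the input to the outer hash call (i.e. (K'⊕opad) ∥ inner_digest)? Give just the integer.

Key is 79 > 64 bytes, so it is hashed to 16 bytes then zero-padded to 64: |K'| = 64.
Outer input = (K'⊕opad) ∥ H(inner) → 64 + 16 = 80 bytes.

80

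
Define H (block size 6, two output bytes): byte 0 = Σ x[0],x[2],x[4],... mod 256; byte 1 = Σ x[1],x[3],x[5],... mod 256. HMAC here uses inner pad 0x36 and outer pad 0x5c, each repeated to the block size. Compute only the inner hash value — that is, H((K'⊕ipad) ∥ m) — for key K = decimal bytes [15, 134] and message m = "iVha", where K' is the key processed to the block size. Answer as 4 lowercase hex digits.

76d3

Key decimal bytes [15, 134] = 0f 86 is 2 bytes ≤ B = 6; zero-pad to 6 bytes: K' = 0f 86 00 00 00 00.
K' ⊕ ipad = 39 b0 36 36 36 36.
Inner input = 39 b0 36 36 36 36 ∥ 69 56 68 61.
Inner hash: even-index sum = 374 mod 256 = 118; odd-index sum = 467 mod 256 = 211 → 76 d3.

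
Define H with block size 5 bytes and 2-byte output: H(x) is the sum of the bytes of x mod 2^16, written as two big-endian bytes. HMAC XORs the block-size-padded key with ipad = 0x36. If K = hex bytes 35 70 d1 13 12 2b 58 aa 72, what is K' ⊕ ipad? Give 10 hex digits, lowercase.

350c363636

Key hex bytes 35 70 d1 13 12 2b 58 aa 72 is 9 bytes > B = 5, so hash it first: H(key) = 03 3a, then zero-pad to 5 bytes: K' = 03 3a 00 00 00.
XOR each byte with 0x36: 03⊕36=35, 3a⊕36=0c, 00⊕36=36, 00⊕36=36, 00⊕36=36.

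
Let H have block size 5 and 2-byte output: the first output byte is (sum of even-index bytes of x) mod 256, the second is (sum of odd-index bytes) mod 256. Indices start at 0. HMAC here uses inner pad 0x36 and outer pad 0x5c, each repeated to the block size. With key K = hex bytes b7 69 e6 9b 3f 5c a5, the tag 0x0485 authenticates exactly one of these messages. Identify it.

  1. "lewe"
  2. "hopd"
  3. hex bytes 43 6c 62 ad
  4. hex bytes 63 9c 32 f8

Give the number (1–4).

1

Key hex bytes b7 69 e6 9b 3f 5c a5 is 7 bytes > B = 5, so hash it first: H(key) = 81 60, then zero-pad to 5 bytes: K' = 81 60 00 00 00.
K' ⊕ ipad = b7 56 36 36 36; K' ⊕ opad = dd 3c 5c 5c 5c.
m1: inner = H(b7 56 36 36 36 6c 65 77 65) = ed 6f; tag = H(dd 3c 5c 5c 5c ed 6f) = 0485 ← matches
m2: inner = H(b7 56 36 36 36 68 6f 70 64) = f6 64; tag = H(dd 3c 5c 5c 5c f6 64) = f98e
m3: inner = H(b7 56 36 36 36 43 6c 62 ad) = 3c 31; tag = H(dd 3c 5c 5c 5c 3c 31) = c6d4
m4: inner = H(b7 56 36 36 36 63 9c 32 f8) = b7 21; tag = H(dd 3c 5c 5c 5c b7 21) = b64f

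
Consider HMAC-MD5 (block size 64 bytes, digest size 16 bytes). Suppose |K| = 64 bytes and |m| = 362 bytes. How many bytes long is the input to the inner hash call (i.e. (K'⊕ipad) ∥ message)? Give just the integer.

Key is 64 ≤ 64 bytes, zero-padded: |K'| = 64.
Inner input = (K'⊕ipad) ∥ m → 64 + 362 = 426 bytes.

426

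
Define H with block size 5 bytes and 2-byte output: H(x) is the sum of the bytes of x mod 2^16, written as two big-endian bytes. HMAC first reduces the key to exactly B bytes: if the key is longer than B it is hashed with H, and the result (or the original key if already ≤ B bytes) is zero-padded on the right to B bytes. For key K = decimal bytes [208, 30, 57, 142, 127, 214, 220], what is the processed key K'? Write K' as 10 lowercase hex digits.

|K| = 7 > B = 5, so first hash the key.
H(K): sum = 208+30+57+142+127+214+220 = 998 → 03 e6.
Zero-pad H(K) = 03 e6 to 5 bytes: K' = 03 e6 00 00 00.

03e6000000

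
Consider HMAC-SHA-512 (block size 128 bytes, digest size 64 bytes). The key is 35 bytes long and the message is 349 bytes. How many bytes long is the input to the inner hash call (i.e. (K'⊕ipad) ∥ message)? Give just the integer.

Key is 35 ≤ 128 bytes, zero-padded: |K'| = 128.
Inner input = (K'⊕ipad) ∥ m → 128 + 349 = 477 bytes.

477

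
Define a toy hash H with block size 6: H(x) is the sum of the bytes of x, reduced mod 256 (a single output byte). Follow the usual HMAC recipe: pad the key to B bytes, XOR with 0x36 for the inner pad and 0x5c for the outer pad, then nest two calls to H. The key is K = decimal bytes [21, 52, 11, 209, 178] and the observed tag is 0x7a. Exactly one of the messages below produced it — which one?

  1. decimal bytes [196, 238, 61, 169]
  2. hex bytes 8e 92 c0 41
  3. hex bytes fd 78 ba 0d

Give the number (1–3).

1

Key decimal bytes [21, 52, 11, 209, 178] = 15 34 0b d1 b2 is 5 bytes ≤ B = 6; zero-pad to 6 bytes: K' = 15 34 0b d1 b2 00.
K' ⊕ ipad = 23 02 3d e7 84 36; K' ⊕ opad = 49 68 57 8d ee 5c.
m1: inner = H(23 02 3d e7 84 36 c4 ee 3d a9) = 9b; tag = H(49 68 57 8d ee 5c 9b) = 7a ← matches
m2: inner = H(23 02 3d e7 84 36 8e 92 c0 41) = 24; tag = H(49 68 57 8d ee 5c 24) = 03
m3: inner = H(23 02 3d e7 84 36 fd 78 ba 0d) = 3f; tag = H(49 68 57 8d ee 5c 3f) = 1e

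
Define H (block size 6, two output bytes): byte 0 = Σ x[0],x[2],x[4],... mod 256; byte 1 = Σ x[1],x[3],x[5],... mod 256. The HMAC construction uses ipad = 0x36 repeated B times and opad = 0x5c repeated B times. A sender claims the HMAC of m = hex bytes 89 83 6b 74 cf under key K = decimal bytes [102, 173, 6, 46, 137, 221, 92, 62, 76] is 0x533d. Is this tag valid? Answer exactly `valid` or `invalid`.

invalid

Key decimal bytes [102, 173, 6, 46, 137, 221, 92, 62, 76] = 66 ad 06 2e 89 dd 5c 3e 4c is 9 bytes > B = 6, so hash it first: H(key) = 9d f6, then zero-pad to 6 bytes: K' = 9d f6 00 00 00 00.
K' ⊕ ipad = ab c0 36 36 36 36; K' ⊕ opad = c1 aa 5c 5c 5c 5c.
Inner hash: even-index sum = 730 mod 256 = 218; odd-index sum = 547 mod 256 = 35 → da 23.
Outer hash (recomputed tag): even-index sum = 595 mod 256 = 83; odd-index sum = 389 mod 256 = 133 → 53 85.
Recomputed tag = 5385; claimed = 533d → mismatch.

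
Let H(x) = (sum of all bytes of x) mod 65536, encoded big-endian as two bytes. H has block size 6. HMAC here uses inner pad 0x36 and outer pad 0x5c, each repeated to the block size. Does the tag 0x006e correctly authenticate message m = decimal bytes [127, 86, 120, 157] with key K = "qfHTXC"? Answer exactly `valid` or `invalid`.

Key "qfHTXC" = 71 66 48 54 58 43 is exactly B = 6 bytes: K' = 71 66 48 54 58 43.
K' ⊕ ipad = 47 50 7e 62 6e 75; K' ⊕ opad = 2d 3a 14 08 04 1f.
Inner hash: sum = 71+80+126+98+110+117+127+86+120+157 = 1092 → 04 44.
Outer hash (recomputed tag): sum = 45+58+20+8+4+31+4+68 = 238 → 00 ee.
Recomputed tag = 00ee; claimed = 006e → mismatch.

invalid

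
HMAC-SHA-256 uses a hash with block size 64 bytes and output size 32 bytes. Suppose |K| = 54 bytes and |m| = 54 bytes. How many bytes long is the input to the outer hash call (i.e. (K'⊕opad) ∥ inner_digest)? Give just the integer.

96

Key is 54 ≤ 64 bytes, zero-padded: |K'| = 64.
Outer input = (K'⊕opad) ∥ H(inner) → 64 + 32 = 96 bytes.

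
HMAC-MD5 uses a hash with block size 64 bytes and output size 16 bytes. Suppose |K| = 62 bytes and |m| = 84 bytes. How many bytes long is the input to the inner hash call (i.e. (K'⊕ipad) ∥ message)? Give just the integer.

148

Key is 62 ≤ 64 bytes, zero-padded: |K'| = 64.
Inner input = (K'⊕ipad) ∥ m → 64 + 84 = 148 bytes.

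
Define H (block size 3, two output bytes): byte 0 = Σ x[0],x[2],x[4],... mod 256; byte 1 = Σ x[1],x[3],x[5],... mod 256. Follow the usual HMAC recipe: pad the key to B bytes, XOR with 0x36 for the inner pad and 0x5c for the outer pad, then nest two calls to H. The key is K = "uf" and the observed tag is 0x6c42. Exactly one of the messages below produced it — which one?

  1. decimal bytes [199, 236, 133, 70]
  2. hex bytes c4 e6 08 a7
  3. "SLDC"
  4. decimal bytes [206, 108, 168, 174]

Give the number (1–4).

3

Key "uf" = 75 66 is 2 bytes ≤ B = 3; zero-pad to 3 bytes: K' = 75 66 00.
K' ⊕ ipad = 43 50 36; K' ⊕ opad = 29 3a 5c.
m1: inner = H(43 50 36 c7 ec 85 46) = ab 9c; tag = H(29 3a 5c ab 9c) = 21e5
m2: inner = H(43 50 36 c4 e6 08 a7) = 06 1c; tag = H(29 3a 5c 06 1c) = a140
m3: inner = H(43 50 36 53 4c 44 43) = 08 e7; tag = H(29 3a 5c 08 e7) = 6c42 ← matches
m4: inner = H(43 50 36 ce 6c a8 ae) = 93 c6; tag = H(29 3a 5c 93 c6) = 4bcd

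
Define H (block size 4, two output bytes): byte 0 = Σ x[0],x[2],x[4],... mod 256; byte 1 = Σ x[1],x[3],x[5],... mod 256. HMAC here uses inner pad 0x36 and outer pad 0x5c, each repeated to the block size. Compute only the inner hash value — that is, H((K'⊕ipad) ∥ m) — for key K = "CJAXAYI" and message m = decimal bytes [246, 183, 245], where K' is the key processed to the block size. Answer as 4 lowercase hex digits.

59ba

Key "CJAXAYI" = 43 4a 41 58 41 59 49 is 7 bytes > B = 4, so hash it first: H(key) = 0e fb, then zero-pad to 4 bytes: K' = 0e fb 00 00.
K' ⊕ ipad = 38 cd 36 36.
Inner input = 38 cd 36 36 ∥ f6 b7 f5.
Inner hash: even-index sum = 601 mod 256 = 89; odd-index sum = 442 mod 256 = 186 → 59 ba.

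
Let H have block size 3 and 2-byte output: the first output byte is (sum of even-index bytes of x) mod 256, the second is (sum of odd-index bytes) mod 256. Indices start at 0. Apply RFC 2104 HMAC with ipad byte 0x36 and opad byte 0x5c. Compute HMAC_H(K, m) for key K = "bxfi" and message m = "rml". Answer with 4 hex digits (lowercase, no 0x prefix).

Key "bxfi" = 62 78 66 69 is 4 bytes > B = 3, so hash it first: H(key) = c8 e1, then zero-pad to 3 bytes: K' = c8 e1 00.
K' ⊕ ipad = fe d7 36.  K' ⊕ opad = 94 bd 5c.
Inner input = (K'⊕ipad) ∥ m = fe d7 36 ∥ 72 6d 6c.
Inner hash: even-index sum = 417 mod 256 = 161; odd-index sum = 437 mod 256 = 181 → a1 b5.
Outer input = (K'⊕opad) ∥ inner = 94 bd 5c ∥ a1 b5.
Outer hash (tag): even-index sum = 421 mod 256 = 165; odd-index sum = 350 mod 256 = 94 → a5 5e.

a55e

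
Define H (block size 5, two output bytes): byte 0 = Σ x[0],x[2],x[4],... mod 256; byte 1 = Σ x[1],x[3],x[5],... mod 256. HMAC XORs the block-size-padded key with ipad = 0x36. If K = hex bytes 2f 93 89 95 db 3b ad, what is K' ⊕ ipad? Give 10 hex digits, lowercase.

Key hex bytes 2f 93 89 95 db 3b ad is 7 bytes > B = 5, so hash it first: H(key) = 40 63, then zero-pad to 5 bytes: K' = 40 63 00 00 00.
XOR each byte with 0x36: 40⊕36=76, 63⊕36=55, 00⊕36=36, 00⊕36=36, 00⊕36=36.

7655363636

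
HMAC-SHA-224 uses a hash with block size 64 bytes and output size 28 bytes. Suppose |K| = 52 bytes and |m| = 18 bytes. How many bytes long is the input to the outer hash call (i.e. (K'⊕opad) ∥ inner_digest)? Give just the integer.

Key is 52 ≤ 64 bytes, zero-padded: |K'| = 64.
Outer input = (K'⊕opad) ∥ H(inner) → 64 + 28 = 92 bytes.

92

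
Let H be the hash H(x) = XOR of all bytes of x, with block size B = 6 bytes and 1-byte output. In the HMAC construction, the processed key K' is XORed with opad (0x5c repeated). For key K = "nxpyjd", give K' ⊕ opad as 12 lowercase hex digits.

32242c253638

Key "nxpyjd" = 6e 78 70 79 6a 64 is exactly B = 6 bytes: K' = 6e 78 70 79 6a 64.
XOR each byte with 0x5c: 6e⊕5c=32, 78⊕5c=24, 70⊕5c=2c, 79⊕5c=25, 6a⊕5c=36, 64⊕5c=38.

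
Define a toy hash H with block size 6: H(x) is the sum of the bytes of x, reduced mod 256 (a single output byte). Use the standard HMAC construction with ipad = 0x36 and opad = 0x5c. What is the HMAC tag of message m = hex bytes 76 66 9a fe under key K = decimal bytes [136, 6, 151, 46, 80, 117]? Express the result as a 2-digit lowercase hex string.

64

Key decimal bytes [136, 6, 151, 46, 80, 117] = 88 06 97 2e 50 75 is exactly B = 6 bytes: K' = 88 06 97 2e 50 75.
K' ⊕ ipad = be 30 a1 18 66 43.  K' ⊕ opad = d4 5a cb 72 0c 29.
Inner input = (K'⊕ipad) ∥ m = be 30 a1 18 66 43 ∥ 76 66 9a fe.
Inner hash: sum = 190+48+161+24+102+67+118+102+154+254 = 1220; mod 256 = 196 → c4.
Outer input = (K'⊕opad) ∥ inner = d4 5a cb 72 0c 29 ∥ c4.
Outer hash (tag): sum = 212+90+203+114+12+41+196 = 868; mod 256 = 100 → 64.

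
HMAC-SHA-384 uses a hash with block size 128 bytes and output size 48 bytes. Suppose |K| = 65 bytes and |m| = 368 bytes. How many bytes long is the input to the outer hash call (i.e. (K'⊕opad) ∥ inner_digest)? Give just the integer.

Key is 65 ≤ 128 bytes, zero-padded: |K'| = 128.
Outer input = (K'⊕opad) ∥ H(inner) → 128 + 48 = 176 bytes.

176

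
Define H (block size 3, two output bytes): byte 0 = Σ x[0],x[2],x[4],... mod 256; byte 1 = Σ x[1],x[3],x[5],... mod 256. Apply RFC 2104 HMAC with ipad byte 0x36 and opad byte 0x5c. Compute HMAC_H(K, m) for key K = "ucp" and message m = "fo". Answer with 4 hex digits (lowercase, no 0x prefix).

1037

Key "ucp" = 75 63 70 is exactly B = 3 bytes: K' = 75 63 70.
K' ⊕ ipad = 43 55 46.  K' ⊕ opad = 29 3f 2c.
Inner input = (K'⊕ipad) ∥ m = 43 55 46 ∥ 66 6f.
Inner hash: even-index sum = 248 mod 256 = 248; odd-index sum = 187 mod 256 = 187 → f8 bb.
Outer input = (K'⊕opad) ∥ inner = 29 3f 2c ∥ f8 bb.
Outer hash (tag): even-index sum = 272 mod 256 = 16; odd-index sum = 311 mod 256 = 55 → 10 37.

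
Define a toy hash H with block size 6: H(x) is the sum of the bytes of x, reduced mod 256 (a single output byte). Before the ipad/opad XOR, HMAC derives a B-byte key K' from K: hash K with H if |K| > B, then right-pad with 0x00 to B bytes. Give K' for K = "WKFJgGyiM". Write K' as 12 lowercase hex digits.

|K| = 9 > B = 6, so first hash the key.
H(K): sum = 87+75+70+74+103+71+121+105+77 = 783; mod 256 = 15 → 0f.
Zero-pad H(K) = 0f to 6 bytes: K' = 0f 00 00 00 00 00.

0f0000000000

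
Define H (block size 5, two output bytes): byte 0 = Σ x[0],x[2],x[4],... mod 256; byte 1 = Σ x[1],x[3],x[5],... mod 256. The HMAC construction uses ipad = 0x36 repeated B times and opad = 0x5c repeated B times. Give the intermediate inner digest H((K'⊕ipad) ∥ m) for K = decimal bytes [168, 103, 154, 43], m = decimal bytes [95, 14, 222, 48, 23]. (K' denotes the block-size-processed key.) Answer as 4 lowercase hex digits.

bec2

Key decimal bytes [168, 103, 154, 43] = a8 67 9a 2b is 4 bytes ≤ B = 5; zero-pad to 5 bytes: K' = a8 67 9a 2b 00.
K' ⊕ ipad = 9e 51 ac 1d 36.
Inner input = 9e 51 ac 1d 36 ∥ 5f 0e de 30 17.
Inner hash: even-index sum = 446 mod 256 = 190; odd-index sum = 450 mod 256 = 194 → be c2.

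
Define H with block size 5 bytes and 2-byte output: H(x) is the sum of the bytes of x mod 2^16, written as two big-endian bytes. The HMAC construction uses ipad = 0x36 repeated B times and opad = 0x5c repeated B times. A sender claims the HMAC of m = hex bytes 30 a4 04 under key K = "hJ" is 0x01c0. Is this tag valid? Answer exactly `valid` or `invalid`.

invalid

Key "hJ" = 68 4a is 2 bytes ≤ B = 5; zero-pad to 5 bytes: K' = 68 4a 00 00 00.
K' ⊕ ipad = 5e 7c 36 36 36; K' ⊕ opad = 34 16 5c 5c 5c.
Inner hash: sum = 94+124+54+54+54+48+164+4 = 596 → 02 54.
Outer hash (recomputed tag): sum = 52+22+92+92+92+2+84 = 436 → 01 b4.
Recomputed tag = 01b4; claimed = 01c0 → mismatch.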